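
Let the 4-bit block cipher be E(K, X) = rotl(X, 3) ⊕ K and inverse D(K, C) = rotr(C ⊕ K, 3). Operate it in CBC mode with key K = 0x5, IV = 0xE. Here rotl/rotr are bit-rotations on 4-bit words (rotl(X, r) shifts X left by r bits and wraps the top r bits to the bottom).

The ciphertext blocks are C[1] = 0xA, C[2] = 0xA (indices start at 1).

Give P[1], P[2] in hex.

CBC decryption: P_i = D(K, C_i) ⊕ C_{i−1}, with C_{0} = IV.
P[1]: D(K, 0xA) = 0xF; 0xF ⊕ 0xE = 0x1.
P[2]: D(K, 0xA) = 0xF; 0xF ⊕ 0xA = 0x5.

P[1] = 0x1, P[2] = 0x5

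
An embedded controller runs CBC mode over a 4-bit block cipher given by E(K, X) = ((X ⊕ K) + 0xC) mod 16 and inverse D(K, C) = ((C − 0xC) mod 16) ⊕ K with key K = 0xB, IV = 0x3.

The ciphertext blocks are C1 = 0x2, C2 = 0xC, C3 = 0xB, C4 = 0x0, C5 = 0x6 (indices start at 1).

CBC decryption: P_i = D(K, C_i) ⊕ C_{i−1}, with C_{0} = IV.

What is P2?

P2 = 0x9

P2: D(K, 0xC) = 0xB; 0xB ⊕ 0x2 = 0x9.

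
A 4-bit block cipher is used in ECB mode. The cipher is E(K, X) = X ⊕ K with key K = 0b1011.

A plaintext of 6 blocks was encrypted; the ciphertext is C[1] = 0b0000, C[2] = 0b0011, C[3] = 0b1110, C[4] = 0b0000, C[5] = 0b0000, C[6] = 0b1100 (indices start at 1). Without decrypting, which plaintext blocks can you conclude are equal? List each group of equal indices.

ECB encrypts each block independently with the same key, so equal ciphertext blocks imply equal plaintext blocks.
C[1] = C[4] = C[5] = 0b0000, so P[1] = P[4] = P[5].

P[1] = P[4] = P[5]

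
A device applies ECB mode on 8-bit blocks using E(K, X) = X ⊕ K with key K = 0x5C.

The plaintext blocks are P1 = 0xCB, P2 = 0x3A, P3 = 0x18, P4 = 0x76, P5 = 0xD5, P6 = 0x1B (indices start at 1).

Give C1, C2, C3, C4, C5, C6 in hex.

ECB encryption: C_i = E(K, P_i).
C1: E(K, 0xCB) = 0x97.
C2: E(K, 0x3A) = 0x66.
C3: E(K, 0x18) = 0x44.
C4: E(K, 0x76) = 0x2A.
C5: E(K, 0xD5) = 0x89.
C6: E(K, 0x1B) = 0x47.

C1 = 0x97, C2 = 0x66, C3 = 0x44, C4 = 0x2A, C5 = 0x89, C6 = 0x47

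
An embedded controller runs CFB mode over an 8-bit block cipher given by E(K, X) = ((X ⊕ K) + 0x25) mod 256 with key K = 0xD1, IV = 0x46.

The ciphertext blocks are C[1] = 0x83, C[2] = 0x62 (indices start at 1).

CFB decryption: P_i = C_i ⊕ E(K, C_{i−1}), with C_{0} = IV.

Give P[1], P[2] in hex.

P[1]: E(K, 0x46) = 0xBC; 0x83 ⊕ 0xBC = 0x3F.
P[2]: E(K, 0x83) = 0x77; 0x62 ⊕ 0x77 = 0x15.

P[1] = 0x3F, P[2] = 0x15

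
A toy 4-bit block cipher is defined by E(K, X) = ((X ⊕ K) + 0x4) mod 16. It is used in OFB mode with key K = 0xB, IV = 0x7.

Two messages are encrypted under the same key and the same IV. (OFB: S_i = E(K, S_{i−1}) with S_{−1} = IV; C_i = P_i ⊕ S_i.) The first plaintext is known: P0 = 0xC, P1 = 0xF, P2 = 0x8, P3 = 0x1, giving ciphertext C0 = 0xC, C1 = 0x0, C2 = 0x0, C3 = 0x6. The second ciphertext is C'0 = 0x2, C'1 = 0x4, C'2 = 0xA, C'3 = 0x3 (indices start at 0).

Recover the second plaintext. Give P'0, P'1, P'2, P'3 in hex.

P'0 = 0x2, P'1 = 0xB, P'2 = 0x2, P'3 = 0x4

In OFB with a reused IV, both messages share the same keystream S_i, so C_i ⊕ C'_i = P_i ⊕ P'_i and thus P'_i = P_i ⊕ C_i ⊕ C'_i.
P'0: 0xC ⊕ 0xC ⊕ 0x2 = 0x2.
P'1: 0xF ⊕ 0x0 ⊕ 0x4 = 0xB.
P'2: 0x8 ⊕ 0x0 ⊕ 0xA = 0x2.
P'3: 0x1 ⊕ 0x6 ⊕ 0x3 = 0x4.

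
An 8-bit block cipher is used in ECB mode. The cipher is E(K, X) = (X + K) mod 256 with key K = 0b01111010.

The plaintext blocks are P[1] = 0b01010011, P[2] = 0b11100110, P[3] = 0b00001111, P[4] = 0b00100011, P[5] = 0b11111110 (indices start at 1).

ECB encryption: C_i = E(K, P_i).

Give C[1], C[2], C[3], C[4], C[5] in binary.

C[1]: E(K, 0b01010011) = 0b11001101.
C[2]: E(K, 0b11100110) = 0b01100000.
C[3]: E(K, 0b00001111) = 0b10001001.
C[4]: E(K, 0b00100011) = 0b10011101.
C[5]: E(K, 0b11111110) = 0b01111000.

C[1] = 0b11001101, C[2] = 0b01100000, C[3] = 0b10001001, C[4] = 0b10011101, C[5] = 0b01111000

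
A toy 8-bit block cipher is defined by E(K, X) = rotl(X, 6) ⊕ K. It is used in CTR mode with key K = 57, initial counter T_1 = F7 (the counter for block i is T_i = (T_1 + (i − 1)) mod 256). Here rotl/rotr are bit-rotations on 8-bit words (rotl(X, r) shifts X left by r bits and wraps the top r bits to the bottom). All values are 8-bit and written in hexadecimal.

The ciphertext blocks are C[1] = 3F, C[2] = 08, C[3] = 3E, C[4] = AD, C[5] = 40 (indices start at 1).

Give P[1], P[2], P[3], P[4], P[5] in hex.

P[1] = 95, P[2] = 61, P[3] = 17, P[4] = 44, P[5] = E9

CTR decryption: S_i = E(K, T_i) where T_i is the counter for block i; P_i = C_i ⊕ S_i.
P[1]: T = F7, S = E(K, T) = AA; 3F ⊕ AA = 95.
P[2]: T = F8, S = E(K, T) = 69; 08 ⊕ 69 = 61.
P[3]: T = F9, S = E(K, T) = 29; 3E ⊕ 29 = 17.
P[4]: T = FA, S = E(K, T) = E9; AD ⊕ E9 = 44.
P[5]: T = FB, S = E(K, T) = A9; 40 ⊕ A9 = E9.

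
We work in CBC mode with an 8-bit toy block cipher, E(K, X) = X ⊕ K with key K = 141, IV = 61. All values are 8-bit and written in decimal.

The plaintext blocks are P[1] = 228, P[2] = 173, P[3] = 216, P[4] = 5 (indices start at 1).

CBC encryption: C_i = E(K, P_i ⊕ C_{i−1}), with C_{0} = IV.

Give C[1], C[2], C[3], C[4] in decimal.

C[1] = 84, C[2] = 116, C[3] = 33, C[4] = 169

C[1]: P[1] ⊕ 61 = 217; E(K, 217) = 84.
C[2]: P[2] ⊕ 84 = 249; E(K, 249) = 116.
C[3]: P[3] ⊕ 116 = 172; E(K, 172) = 33.
C[4]: P[4] ⊕ 33 = 36; E(K, 36) = 169.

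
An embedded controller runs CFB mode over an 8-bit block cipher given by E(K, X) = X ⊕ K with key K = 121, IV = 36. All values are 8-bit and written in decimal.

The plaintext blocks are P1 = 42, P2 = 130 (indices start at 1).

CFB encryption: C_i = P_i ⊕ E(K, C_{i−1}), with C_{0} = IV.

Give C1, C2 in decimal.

C1: E(K, 36) = 93; 42 ⊕ 93 = 119.
C2: E(K, 119) = 14; 130 ⊕ 14 = 140.

C1 = 119, C2 = 140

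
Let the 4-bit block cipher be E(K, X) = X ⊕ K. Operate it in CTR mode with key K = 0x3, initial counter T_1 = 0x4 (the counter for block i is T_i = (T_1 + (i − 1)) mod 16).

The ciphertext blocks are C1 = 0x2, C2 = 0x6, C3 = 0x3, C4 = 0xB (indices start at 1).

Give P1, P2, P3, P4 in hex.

CTR decryption: S_i = E(K, T_i) where T_i is the counter for block i; P_i = C_i ⊕ S_i.
P1: T = 0x4, S = E(K, T) = 0x7; 0x2 ⊕ 0x7 = 0x5.
P2: T = 0x5, S = E(K, T) = 0x6; 0x6 ⊕ 0x6 = 0x0.
P3: T = 0x6, S = E(K, T) = 0x5; 0x3 ⊕ 0x5 = 0x6.
P4: T = 0x7, S = E(K, T) = 0x4; 0xB ⊕ 0x4 = 0xF.

P1 = 0x5, P2 = 0x0, P3 = 0x6, P4 = 0xF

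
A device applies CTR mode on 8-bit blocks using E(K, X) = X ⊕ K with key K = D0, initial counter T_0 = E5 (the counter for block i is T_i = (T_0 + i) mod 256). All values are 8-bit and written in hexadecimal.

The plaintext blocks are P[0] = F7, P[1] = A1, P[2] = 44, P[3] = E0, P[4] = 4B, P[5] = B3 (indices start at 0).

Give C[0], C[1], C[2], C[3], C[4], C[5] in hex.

C[0] = C2, C[1] = 97, C[2] = 73, C[3] = D8, C[4] = 72, C[5] = 89

CTR encryption: S_i = E(K, T_i) where T_i is the counter for block i; C_i = P_i ⊕ S_i.
C[0]: T = E5, S = E(K, T) = 35; F7 ⊕ 35 = C2.
C[1]: T = E6, S = E(K, T) = 36; A1 ⊕ 36 = 97.
C[2]: T = E7, S = E(K, T) = 37; 44 ⊕ 37 = 73.
C[3]: T = E8, S = E(K, T) = 38; E0 ⊕ 38 = D8.
C[4]: T = E9, S = E(K, T) = 39; 4B ⊕ 39 = 72.
C[5]: T = EA, S = E(K, T) = 3A; B3 ⊕ 3A = 89.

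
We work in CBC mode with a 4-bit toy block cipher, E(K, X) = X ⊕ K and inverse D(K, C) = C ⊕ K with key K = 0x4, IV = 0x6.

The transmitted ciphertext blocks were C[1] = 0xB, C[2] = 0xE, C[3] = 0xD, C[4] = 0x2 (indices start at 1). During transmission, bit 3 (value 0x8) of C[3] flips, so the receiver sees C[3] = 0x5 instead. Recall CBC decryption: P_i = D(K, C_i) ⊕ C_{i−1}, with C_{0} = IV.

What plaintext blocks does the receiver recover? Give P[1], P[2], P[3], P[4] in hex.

P[1] = 0x9, P[2] = 0x1, P[3] = 0xF, P[4] = 0x3

Only C[3] changed, to 0x5. In CBC, a change in C_i garbles P_i and flips the same bit in P_{i+1}. Decrypting the received ciphertext:
P[1]: D(K, 0xB) = 0xF; 0xF ⊕ 0x6 = 0x9.
P[2]: D(K, 0xE) = 0xA; 0xA ⊕ 0xB = 0x1.
P[3]: D(K, 0x5) = 0x1; 0x1 ⊕ 0xE = 0xF.
P[4]: D(K, 0x2) = 0x6; 0x6 ⊕ 0x5 = 0x3.
Blocks that differ from the original plaintext: P[3], P[4].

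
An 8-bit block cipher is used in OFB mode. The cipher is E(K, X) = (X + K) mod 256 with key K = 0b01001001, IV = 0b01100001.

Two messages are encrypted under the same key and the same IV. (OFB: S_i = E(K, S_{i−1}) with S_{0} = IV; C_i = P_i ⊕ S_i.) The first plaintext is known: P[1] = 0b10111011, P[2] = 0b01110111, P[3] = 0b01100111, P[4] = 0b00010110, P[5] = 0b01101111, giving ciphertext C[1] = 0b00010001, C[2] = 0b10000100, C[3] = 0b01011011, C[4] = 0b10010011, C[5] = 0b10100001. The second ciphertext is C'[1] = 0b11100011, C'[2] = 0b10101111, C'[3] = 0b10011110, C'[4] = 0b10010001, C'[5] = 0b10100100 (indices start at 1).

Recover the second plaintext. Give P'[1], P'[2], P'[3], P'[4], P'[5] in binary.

P'[1] = 0b01001001, P'[2] = 0b01011100, P'[3] = 0b10100010, P'[4] = 0b00010100, P'[5] = 0b01101010

In OFB with a reused IV, both messages share the same keystream S_i, so C_i ⊕ C'_i = P_i ⊕ P'_i and thus P'_i = P_i ⊕ C_i ⊕ C'_i.
P'[1]: 0b10111011 ⊕ 0b00010001 ⊕ 0b11100011 = 0b01001001.
P'[2]: 0b01110111 ⊕ 0b10000100 ⊕ 0b10101111 = 0b01011100.
P'[3]: 0b01100111 ⊕ 0b01011011 ⊕ 0b10011110 = 0b10100010.
P'[4]: 0b00010110 ⊕ 0b10010011 ⊕ 0b10010001 = 0b00010100.
P'[5]: 0b01101111 ⊕ 0b10100001 ⊕ 0b10100100 = 0b01101010.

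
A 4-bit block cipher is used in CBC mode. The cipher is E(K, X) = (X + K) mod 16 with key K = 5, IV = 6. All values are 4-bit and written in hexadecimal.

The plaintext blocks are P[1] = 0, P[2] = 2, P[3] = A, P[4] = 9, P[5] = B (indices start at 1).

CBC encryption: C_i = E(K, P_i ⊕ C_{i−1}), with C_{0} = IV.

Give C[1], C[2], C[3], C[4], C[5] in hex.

C[1]: P[1] ⊕ 6 = 6; E(K, 6) = B.
C[2]: P[2] ⊕ B = 9; E(K, 9) = E.
C[3]: P[3] ⊕ E = 4; E(K, 4) = 9.
C[4]: P[4] ⊕ 9 = 0; E(K, 0) = 5.
C[5]: P[5] ⊕ 5 = E; E(K, E) = 3.

C[1] = B, C[2] = E, C[3] = 9, C[4] = 5, C[5] = 3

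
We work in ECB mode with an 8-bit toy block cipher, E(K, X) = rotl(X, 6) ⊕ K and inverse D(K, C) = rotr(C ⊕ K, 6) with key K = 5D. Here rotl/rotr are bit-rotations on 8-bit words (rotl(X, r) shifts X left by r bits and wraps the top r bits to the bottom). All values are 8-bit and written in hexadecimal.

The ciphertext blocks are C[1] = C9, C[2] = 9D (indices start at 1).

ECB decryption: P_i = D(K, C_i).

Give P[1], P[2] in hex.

P[1]: D(K, C9) = 52.
P[2]: D(K, 9D) = 03.

P[1] = 52, P[2] = 03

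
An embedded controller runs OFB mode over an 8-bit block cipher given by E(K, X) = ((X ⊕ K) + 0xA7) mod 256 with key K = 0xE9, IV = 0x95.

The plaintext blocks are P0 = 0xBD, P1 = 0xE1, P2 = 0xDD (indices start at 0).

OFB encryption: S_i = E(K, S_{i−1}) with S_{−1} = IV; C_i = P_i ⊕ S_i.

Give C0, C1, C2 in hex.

C0 = 0x9E, C1 = 0x90, C2 = 0xE2

C0: S = E(K, 0x95) = 0x23; 0xBD ⊕ 0x23 = 0x9E.
C1: S = E(K, 0x23) = 0x71; 0xE1 ⊕ 0x71 = 0x90.
C2: S = E(K, 0x71) = 0x3F; 0xDD ⊕ 0x3F = 0xE2.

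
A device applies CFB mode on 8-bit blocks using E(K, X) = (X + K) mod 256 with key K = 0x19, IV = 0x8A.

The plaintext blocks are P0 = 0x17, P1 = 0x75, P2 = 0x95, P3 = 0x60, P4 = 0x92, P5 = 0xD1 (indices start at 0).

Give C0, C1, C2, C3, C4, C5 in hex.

CFB encryption: C_i = P_i ⊕ E(K, C_{i−1}), with C_{−1} = IV.
C0: E(K, 0x8A) = 0xA3; 0x17 ⊕ 0xA3 = 0xB4.
C1: E(K, 0xB4) = 0xCD; 0x75 ⊕ 0xCD = 0xB8.
C2: E(K, 0xB8) = 0xD1; 0x95 ⊕ 0xD1 = 0x44.
C3: E(K, 0x44) = 0x5D; 0x60 ⊕ 0x5D = 0x3D.
C4: E(K, 0x3D) = 0x56; 0x92 ⊕ 0x56 = 0xC4.
C5: E(K, 0xC4) = 0xDD; 0xD1 ⊕ 0xDD = 0x0C.

C0 = 0xB4, C1 = 0xB8, C2 = 0x44, C3 = 0x3D, C4 = 0xC4, C5 = 0x0C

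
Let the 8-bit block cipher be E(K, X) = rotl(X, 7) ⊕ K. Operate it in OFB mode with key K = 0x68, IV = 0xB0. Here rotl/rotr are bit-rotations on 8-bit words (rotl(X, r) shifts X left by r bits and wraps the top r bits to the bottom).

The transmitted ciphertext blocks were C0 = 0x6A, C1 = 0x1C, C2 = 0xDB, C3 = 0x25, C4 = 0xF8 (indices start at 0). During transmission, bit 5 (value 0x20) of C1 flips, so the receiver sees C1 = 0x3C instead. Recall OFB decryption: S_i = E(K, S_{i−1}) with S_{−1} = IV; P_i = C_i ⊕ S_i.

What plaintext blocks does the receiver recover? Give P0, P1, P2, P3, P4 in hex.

P0 = 0x5A, P1 = 0x4C, P2 = 0x8B, P3 = 0x65, P4 = 0xB0

Only C1 changed, to 0x3C. In OFB, a change in C_i flips the same bit in P_i only; the keystream is unaffected. Decrypting the received ciphertext:
P0: S = E(K, 0xB0) = 0x30; 0x6A ⊕ 0x30 = 0x5A.
P1: S = E(K, 0x30) = 0x70; 0x3C ⊕ 0x70 = 0x4C.
P2: S = E(K, 0x70) = 0x50; 0xDB ⊕ 0x50 = 0x8B.
P3: S = E(K, 0x50) = 0x40; 0x25 ⊕ 0x40 = 0x65.
P4: S = E(K, 0x40) = 0x48; 0xF8 ⊕ 0x48 = 0xB0.
Blocks that differ from the original plaintext: P1.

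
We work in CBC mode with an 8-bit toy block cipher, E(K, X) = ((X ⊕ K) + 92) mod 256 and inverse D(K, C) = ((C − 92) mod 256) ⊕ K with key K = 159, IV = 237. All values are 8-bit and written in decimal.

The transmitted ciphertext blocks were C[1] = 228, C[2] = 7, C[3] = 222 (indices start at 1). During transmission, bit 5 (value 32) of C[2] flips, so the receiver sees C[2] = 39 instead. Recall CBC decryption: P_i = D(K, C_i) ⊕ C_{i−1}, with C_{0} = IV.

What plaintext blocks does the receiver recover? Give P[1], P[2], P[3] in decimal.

P[1] = 250, P[2] = 176, P[3] = 58

Only C[2] changed, to 39. In CBC, a change in C_i garbles P_i and flips the same bit in P_{i+1}. Decrypting the received ciphertext:
P[1]: D(K, 228) = 23; 23 ⊕ 237 = 250.
P[2]: D(K, 39) = 84; 84 ⊕ 228 = 176.
P[3]: D(K, 222) = 29; 29 ⊕ 39 = 58.
Blocks that differ from the original plaintext: P[2], P[3].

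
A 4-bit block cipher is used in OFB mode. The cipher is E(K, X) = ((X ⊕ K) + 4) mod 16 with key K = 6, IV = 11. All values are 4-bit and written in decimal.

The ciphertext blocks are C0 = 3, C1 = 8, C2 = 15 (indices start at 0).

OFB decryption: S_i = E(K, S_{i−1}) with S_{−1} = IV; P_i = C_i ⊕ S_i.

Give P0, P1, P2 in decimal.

P0: S = E(K, 11) = 1; 3 ⊕ 1 = 2.
P1: S = E(K, 1) = 11; 8 ⊕ 11 = 3.
P2: S = E(K, 11) = 1; 15 ⊕ 1 = 14.

P0 = 2, P1 = 3, P2 = 14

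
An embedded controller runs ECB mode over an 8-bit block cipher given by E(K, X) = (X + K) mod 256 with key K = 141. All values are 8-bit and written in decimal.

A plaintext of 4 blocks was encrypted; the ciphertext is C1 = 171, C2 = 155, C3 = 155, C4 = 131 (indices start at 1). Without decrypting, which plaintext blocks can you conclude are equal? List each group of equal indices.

P2 = P3

ECB encrypts each block independently with the same key, so equal ciphertext blocks imply equal plaintext blocks.
C2 = C3 = 155, so P2 = P3.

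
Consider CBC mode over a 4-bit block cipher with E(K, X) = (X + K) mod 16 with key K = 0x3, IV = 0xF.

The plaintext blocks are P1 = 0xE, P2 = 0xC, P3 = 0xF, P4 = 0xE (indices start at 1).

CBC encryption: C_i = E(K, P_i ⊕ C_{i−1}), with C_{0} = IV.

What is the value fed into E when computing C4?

C1: P1 ⊕ 0xF = 0x1; E(K, 0x1) = 0x4.
C2: P2 ⊕ 0x4 = 0x8; E(K, 0x8) = 0xB.
C3: P3 ⊕ 0xB = 0x4; E(K, 0x4) = 0x7.
C4: P4 ⊕ 0x7 = 0x9; E(K, 0x9) = 0xC.
So the input to E for block 4 is 0x9.

0x9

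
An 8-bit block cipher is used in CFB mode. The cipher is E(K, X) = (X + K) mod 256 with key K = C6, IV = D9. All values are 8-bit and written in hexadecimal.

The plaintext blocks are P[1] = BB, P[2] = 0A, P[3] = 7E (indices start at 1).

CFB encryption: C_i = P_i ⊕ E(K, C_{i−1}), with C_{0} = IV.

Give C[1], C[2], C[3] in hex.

C[1]: E(K, D9) = 9F; BB ⊕ 9F = 24.
C[2]: E(K, 24) = EA; 0A ⊕ EA = E0.
C[3]: E(K, E0) = A6; 7E ⊕ A6 = D8.

C[1] = 24, C[2] = E0, C[3] = D8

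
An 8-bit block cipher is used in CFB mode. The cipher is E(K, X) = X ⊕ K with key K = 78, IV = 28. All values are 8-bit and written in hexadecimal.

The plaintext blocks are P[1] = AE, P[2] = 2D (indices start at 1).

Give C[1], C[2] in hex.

CFB encryption: C_i = P_i ⊕ E(K, C_{i−1}), with C_{0} = IV.
C[1]: E(K, 28) = 50; AE ⊕ 50 = FE.
C[2]: E(K, FE) = 86; 2D ⊕ 86 = AB.

C[1] = FE, C[2] = AB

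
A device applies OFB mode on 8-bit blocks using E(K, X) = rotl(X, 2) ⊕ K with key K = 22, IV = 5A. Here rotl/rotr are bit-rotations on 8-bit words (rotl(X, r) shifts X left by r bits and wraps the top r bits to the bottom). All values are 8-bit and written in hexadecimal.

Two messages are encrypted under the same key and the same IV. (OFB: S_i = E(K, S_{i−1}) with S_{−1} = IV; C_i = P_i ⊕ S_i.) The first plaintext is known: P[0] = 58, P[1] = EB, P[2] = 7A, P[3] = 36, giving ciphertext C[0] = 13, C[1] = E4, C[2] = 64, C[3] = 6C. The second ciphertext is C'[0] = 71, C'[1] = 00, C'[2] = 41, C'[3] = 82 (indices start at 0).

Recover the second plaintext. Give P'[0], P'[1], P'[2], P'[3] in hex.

P'[0] = 3A, P'[1] = 0F, P'[2] = 5F, P'[3] = D8

In OFB with a reused IV, both messages share the same keystream S_i, so C_i ⊕ C'_i = P_i ⊕ P'_i and thus P'_i = P_i ⊕ C_i ⊕ C'_i.
P'[0]: 58 ⊕ 13 ⊕ 71 = 3A.
P'[1]: EB ⊕ E4 ⊕ 00 = 0F.
P'[2]: 7A ⊕ 64 ⊕ 41 = 5F.
P'[3]: 36 ⊕ 6C ⊕ 82 = D8.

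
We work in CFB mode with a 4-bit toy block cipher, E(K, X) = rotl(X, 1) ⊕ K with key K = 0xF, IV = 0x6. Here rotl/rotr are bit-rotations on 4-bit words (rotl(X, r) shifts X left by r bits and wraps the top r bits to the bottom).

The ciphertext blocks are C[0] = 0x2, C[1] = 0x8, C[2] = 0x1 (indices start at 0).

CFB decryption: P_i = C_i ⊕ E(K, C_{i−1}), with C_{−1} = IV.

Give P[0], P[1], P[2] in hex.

P[0] = 0x1, P[1] = 0x3, P[2] = 0xF

P[0]: E(K, 0x6) = 0x3; 0x2 ⊕ 0x3 = 0x1.
P[1]: E(K, 0x2) = 0xB; 0x8 ⊕ 0xB = 0x3.
P[2]: E(K, 0x8) = 0xE; 0x1 ⊕ 0xE = 0xF.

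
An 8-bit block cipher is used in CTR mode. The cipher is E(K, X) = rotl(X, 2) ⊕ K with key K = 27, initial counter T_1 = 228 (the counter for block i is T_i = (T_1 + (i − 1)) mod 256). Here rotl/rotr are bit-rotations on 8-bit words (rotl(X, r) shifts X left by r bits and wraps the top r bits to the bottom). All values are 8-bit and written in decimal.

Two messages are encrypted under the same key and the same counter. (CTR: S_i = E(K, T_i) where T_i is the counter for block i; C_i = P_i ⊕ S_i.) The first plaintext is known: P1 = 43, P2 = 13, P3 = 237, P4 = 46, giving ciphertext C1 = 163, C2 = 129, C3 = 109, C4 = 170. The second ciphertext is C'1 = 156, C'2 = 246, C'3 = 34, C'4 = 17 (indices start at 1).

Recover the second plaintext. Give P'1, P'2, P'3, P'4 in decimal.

P'1 = 20, P'2 = 122, P'3 = 162, P'4 = 149

In CTR with a reused counter, both messages share the same keystream S_i, so C_i ⊕ C'_i = P_i ⊕ P'_i and thus P'_i = P_i ⊕ C_i ⊕ C'_i.
P'1: 43 ⊕ 163 ⊕ 156 = 20.
P'2: 13 ⊕ 129 ⊕ 246 = 122.
P'3: 237 ⊕ 109 ⊕ 34 = 162.
P'4: 46 ⊕ 170 ⊕ 17 = 149.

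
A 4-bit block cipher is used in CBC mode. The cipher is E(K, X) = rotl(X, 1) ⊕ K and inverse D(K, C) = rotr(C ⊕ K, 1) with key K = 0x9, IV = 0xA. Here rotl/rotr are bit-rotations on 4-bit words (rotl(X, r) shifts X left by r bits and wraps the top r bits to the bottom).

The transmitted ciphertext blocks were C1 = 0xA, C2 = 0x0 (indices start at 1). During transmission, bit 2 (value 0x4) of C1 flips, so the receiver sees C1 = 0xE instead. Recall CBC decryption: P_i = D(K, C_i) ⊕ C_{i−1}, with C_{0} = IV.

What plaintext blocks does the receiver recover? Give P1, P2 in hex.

P1 = 0x1, P2 = 0x2

Only C1 changed, to 0xE. In CBC, a change in C_i garbles P_i and flips the same bit in P_{i+1}. Decrypting the received ciphertext:
P1: D(K, 0xE) = 0xB; 0xB ⊕ 0xA = 0x1.
P2: D(K, 0x0) = 0xC; 0xC ⊕ 0xE = 0x2.
Blocks that differ from the original plaintext: P1, P2.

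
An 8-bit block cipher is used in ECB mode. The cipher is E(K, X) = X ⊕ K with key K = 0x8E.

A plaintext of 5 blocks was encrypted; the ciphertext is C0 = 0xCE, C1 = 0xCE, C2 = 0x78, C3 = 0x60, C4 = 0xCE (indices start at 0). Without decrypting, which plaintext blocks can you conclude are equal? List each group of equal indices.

ECB encrypts each block independently with the same key, so equal ciphertext blocks imply equal plaintext blocks.
C0 = C1 = C4 = 0xCE, so P0 = P1 = P4.

P0 = P1 = P4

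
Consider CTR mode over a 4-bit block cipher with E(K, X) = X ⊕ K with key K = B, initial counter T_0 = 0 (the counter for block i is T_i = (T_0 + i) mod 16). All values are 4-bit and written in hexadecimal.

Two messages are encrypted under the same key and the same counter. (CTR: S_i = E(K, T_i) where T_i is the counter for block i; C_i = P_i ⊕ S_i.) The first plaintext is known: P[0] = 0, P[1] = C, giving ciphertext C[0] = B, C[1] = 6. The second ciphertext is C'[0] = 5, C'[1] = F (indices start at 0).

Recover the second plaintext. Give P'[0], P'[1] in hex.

P'[0] = E, P'[1] = 5

In CTR with a reused counter, both messages share the same keystream S_i, so C_i ⊕ C'_i = P_i ⊕ P'_i and thus P'_i = P_i ⊕ C_i ⊕ C'_i.
P'[0]: 0 ⊕ B ⊕ 5 = E.
P'[1]: C ⊕ 6 ⊕ F = 5.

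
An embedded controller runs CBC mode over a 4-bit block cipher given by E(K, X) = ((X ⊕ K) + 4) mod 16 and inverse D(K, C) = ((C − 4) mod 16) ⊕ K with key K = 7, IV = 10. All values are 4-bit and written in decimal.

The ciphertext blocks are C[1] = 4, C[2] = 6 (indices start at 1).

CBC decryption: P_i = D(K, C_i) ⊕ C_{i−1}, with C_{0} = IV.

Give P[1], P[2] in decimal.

P[1] = 13, P[2] = 1

P[1]: D(K, 4) = 7; 7 ⊕ 10 = 13.
P[2]: D(K, 6) = 5; 5 ⊕ 4 = 1.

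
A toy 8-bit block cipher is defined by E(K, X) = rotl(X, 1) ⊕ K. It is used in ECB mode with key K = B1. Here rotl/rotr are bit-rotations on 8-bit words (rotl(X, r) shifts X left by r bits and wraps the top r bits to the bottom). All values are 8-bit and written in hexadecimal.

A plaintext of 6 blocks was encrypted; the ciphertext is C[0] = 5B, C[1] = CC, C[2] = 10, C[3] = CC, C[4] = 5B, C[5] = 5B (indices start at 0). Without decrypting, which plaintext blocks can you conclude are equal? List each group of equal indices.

P[0] = P[4] = P[5]; P[1] = P[3]

ECB encrypts each block independently with the same key, so equal ciphertext blocks imply equal plaintext blocks.
C[0] = C[4] = C[5] = 5B, so P[0] = P[4] = P[5].
C[1] = C[3] = CC, so P[1] = P[3].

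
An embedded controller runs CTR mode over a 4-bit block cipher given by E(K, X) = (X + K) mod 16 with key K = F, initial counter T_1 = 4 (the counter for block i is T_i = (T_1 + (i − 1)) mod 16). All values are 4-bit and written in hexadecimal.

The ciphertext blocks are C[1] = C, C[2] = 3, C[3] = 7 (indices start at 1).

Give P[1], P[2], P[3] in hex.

CTR decryption: S_i = E(K, T_i) where T_i is the counter for block i; P_i = C_i ⊕ S_i.
P[1]: T = 4, S = E(K, T) = 3; C ⊕ 3 = F.
P[2]: T = 5, S = E(K, T) = 4; 3 ⊕ 4 = 7.
P[3]: T = 6, S = E(K, T) = 5; 7 ⊕ 5 = 2.

P[1] = F, P[2] = 7, P[3] = 2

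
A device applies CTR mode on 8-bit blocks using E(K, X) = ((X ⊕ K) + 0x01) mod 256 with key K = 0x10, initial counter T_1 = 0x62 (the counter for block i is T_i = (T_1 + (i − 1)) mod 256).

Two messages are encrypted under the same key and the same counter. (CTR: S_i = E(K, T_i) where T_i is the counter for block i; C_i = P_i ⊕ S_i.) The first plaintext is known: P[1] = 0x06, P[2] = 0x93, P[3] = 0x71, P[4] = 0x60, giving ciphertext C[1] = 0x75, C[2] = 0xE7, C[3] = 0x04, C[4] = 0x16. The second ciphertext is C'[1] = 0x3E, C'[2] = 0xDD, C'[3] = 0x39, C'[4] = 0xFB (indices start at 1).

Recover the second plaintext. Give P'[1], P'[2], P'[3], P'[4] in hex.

In CTR with a reused counter, both messages share the same keystream S_i, so C_i ⊕ C'_i = P_i ⊕ P'_i and thus P'_i = P_i ⊕ C_i ⊕ C'_i.
P'[1]: 0x06 ⊕ 0x75 ⊕ 0x3E = 0x4D.
P'[2]: 0x93 ⊕ 0xE7 ⊕ 0xDD = 0xA9.
P'[3]: 0x71 ⊕ 0x04 ⊕ 0x39 = 0x4C.
P'[4]: 0x60 ⊕ 0x16 ⊕ 0xFB = 0x8D.

P'[1] = 0x4D, P'[2] = 0xA9, P'[3] = 0x4C, P'[4] = 0x8D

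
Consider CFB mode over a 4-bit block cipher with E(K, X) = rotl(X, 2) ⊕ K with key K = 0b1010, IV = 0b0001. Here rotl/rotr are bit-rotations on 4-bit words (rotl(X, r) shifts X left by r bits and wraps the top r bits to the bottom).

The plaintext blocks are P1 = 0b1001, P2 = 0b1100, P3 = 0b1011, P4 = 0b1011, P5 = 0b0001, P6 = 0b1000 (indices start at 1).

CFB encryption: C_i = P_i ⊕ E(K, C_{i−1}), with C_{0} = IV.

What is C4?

C1: E(K, 0b0001) = 0b1110; 0b1001 ⊕ 0b1110 = 0b0111.
C2: E(K, 0b0111) = 0b0111; 0b1100 ⊕ 0b0111 = 0b1011.
C3: E(K, 0b1011) = 0b0100; 0b1011 ⊕ 0b0100 = 0b1111.
C4: E(K, 0b1111) = 0b0101; 0b1011 ⊕ 0b0101 = 0b1110.

C4 = 0b1110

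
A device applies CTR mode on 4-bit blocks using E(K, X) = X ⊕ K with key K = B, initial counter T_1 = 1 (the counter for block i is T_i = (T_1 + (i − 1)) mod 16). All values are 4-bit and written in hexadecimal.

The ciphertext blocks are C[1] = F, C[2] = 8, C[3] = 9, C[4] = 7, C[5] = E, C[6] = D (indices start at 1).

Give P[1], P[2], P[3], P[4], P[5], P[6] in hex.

P[1] = 5, P[2] = 1, P[3] = 1, P[4] = 8, P[5] = 0, P[6] = 0

CTR decryption: S_i = E(K, T_i) where T_i is the counter for block i; P_i = C_i ⊕ S_i.
P[1]: T = 1, S = E(K, T) = A; F ⊕ A = 5.
P[2]: T = 2, S = E(K, T) = 9; 8 ⊕ 9 = 1.
P[3]: T = 3, S = E(K, T) = 8; 9 ⊕ 8 = 1.
P[4]: T = 4, S = E(K, T) = F; 7 ⊕ F = 8.
P[5]: T = 5, S = E(K, T) = E; E ⊕ E = 0.
P[6]: T = 6, S = E(K, T) = D; D ⊕ D = 0.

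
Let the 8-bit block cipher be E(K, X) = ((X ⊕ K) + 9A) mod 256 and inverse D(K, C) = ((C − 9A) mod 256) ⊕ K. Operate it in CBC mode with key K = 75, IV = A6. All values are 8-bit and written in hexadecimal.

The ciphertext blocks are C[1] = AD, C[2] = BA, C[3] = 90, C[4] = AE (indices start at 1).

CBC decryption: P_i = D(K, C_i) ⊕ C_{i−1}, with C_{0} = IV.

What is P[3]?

P[3] = 39

P[3]: D(K, 90) = 83; 83 ⊕ BA = 39.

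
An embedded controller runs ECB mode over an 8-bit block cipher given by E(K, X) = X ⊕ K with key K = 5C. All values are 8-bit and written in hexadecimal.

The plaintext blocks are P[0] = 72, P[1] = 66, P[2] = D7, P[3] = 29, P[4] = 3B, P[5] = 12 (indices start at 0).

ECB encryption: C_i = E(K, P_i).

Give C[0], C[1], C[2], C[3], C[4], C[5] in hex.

C[0]: E(K, 72) = 2E.
C[1]: E(K, 66) = 3A.
C[2]: E(K, D7) = 8B.
C[3]: E(K, 29) = 75.
C[4]: E(K, 3B) = 67.
C[5]: E(K, 12) = 4E.

C[0] = 2E, C[1] = 3A, C[2] = 8B, C[3] = 75, C[4] = 67, C[5] = 4E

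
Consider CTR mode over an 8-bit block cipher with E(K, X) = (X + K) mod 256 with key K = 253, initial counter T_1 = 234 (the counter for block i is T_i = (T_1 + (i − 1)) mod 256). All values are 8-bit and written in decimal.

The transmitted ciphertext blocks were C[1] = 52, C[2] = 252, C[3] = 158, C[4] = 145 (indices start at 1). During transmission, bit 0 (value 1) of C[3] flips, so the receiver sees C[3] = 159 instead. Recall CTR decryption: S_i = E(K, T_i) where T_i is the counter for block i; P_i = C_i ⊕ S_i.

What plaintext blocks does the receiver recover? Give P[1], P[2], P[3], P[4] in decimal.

P[1] = 211, P[2] = 20, P[3] = 118, P[4] = 123

Only C[3] changed, to 159. In CTR, a change in C_i flips the same bit in P_i only; the keystream is unaffected. Decrypting the received ciphertext:
P[1]: T = 234, S = E(K, T) = 231; 52 ⊕ 231 = 211.
P[2]: T = 235, S = E(K, T) = 232; 252 ⊕ 232 = 20.
P[3]: T = 236, S = E(K, T) = 233; 159 ⊕ 233 = 118.
P[4]: T = 237, S = E(K, T) = 234; 145 ⊕ 234 = 123.
Blocks that differ from the original plaintext: P[3].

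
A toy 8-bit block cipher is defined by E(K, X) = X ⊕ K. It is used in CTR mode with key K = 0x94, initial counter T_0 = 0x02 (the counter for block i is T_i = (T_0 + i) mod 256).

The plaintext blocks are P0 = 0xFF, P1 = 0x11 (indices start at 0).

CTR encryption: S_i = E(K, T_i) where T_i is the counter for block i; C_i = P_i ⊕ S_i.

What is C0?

C0: T = 0x02, S = E(K, T) = 0x96; 0xFF ⊕ 0x96 = 0x69.

C0 = 0x69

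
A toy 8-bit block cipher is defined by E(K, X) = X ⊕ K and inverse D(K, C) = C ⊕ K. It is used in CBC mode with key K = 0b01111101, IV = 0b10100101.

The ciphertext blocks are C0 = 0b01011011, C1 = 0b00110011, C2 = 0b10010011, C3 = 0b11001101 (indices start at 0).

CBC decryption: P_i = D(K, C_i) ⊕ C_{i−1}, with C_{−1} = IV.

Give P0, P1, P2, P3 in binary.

P0: D(K, 0b01011011) = 0b00100110; 0b00100110 ⊕ 0b10100101 = 0b10000011.
P1: D(K, 0b00110011) = 0b01001110; 0b01001110 ⊕ 0b01011011 = 0b00010101.
P2: D(K, 0b10010011) = 0b11101110; 0b11101110 ⊕ 0b00110011 = 0b11011101.
P3: D(K, 0b11001101) = 0b10110000; 0b10110000 ⊕ 0b10010011 = 0b00100011.

P0 = 0b10000011, P1 = 0b00010101, P2 = 0b11011101, P3 = 0b00100011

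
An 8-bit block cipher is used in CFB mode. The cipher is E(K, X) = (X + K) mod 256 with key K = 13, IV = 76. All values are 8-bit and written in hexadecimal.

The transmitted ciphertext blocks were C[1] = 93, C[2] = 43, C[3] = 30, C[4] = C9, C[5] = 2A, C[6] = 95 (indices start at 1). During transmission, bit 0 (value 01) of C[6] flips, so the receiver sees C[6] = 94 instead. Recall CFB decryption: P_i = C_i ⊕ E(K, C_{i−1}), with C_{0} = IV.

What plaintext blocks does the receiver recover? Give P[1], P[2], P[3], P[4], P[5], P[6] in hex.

P[1] = 1A, P[2] = E5, P[3] = 66, P[4] = 8A, P[5] = F6, P[6] = A9

Only C[6] changed, to 94. In CFB, a change in C_i flips the same bit in P_i and garbles P_{i+1}. Decrypting the received ciphertext:
P[1]: E(K, 76) = 89; 93 ⊕ 89 = 1A.
P[2]: E(K, 93) = A6; 43 ⊕ A6 = E5.
P[3]: E(K, 43) = 56; 30 ⊕ 56 = 66.
P[4]: E(K, 30) = 43; C9 ⊕ 43 = 8A.
P[5]: E(K, C9) = DC; 2A ⊕ DC = F6.
P[6]: E(K, 2A) = 3D; 94 ⊕ 3D = A9.
Blocks that differ from the original plaintext: P[6].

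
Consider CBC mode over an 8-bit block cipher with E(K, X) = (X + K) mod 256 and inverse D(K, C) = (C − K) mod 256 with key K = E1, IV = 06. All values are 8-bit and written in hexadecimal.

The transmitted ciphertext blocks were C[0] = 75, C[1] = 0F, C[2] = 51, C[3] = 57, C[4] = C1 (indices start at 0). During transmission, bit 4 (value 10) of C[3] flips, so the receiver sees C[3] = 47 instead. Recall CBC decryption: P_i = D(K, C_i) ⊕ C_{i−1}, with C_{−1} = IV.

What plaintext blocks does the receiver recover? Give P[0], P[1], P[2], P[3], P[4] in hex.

Only C[3] changed, to 47. In CBC, a change in C_i garbles P_i and flips the same bit in P_{i+1}. Decrypting the received ciphertext:
P[0]: D(K, 75) = 94; 94 ⊕ 06 = 92.
P[1]: D(K, 0F) = 2E; 2E ⊕ 75 = 5B.
P[2]: D(K, 51) = 70; 70 ⊕ 0F = 7F.
P[3]: D(K, 47) = 66; 66 ⊕ 51 = 37.
P[4]: D(K, C1) = E0; E0 ⊕ 47 = A7.
Blocks that differ from the original plaintext: P[3], P[4].

P[0] = 92, P[1] = 5B, P[2] = 7F, P[3] = 37, P[4] = A7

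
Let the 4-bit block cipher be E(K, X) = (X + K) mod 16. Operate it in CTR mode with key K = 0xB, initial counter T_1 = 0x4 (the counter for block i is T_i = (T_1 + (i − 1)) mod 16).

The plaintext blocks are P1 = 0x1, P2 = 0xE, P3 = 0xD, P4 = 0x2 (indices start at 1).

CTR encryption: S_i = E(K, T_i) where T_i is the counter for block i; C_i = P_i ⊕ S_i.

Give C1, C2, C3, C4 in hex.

C1 = 0xE, C2 = 0xE, C3 = 0xC, C4 = 0x0

C1: T = 0x4, S = E(K, T) = 0xF; 0x1 ⊕ 0xF = 0xE.
C2: T = 0x5, S = E(K, T) = 0x0; 0xE ⊕ 0x0 = 0xE.
C3: T = 0x6, S = E(K, T) = 0x1; 0xD ⊕ 0x1 = 0xC.
C4: T = 0x7, S = E(K, T) = 0x2; 0x2 ⊕ 0x2 = 0x0.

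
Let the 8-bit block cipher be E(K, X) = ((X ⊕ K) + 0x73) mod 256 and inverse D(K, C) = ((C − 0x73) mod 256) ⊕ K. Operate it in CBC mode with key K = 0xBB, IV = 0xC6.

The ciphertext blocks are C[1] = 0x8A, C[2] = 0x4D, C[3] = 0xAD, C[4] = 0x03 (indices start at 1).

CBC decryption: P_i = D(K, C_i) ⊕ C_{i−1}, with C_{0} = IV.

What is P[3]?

P[3] = 0xCC

P[3]: D(K, 0xAD) = 0x81; 0x81 ⊕ 0x4D = 0xCC.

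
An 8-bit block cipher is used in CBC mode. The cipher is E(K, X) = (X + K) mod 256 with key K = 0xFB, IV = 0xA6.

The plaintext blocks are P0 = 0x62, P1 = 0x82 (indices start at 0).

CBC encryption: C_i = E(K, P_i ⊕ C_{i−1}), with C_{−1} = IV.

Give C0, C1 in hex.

C0: P0 ⊕ 0xA6 = 0xC4; E(K, 0xC4) = 0xBF.
C1: P1 ⊕ 0xBF = 0x3D; E(K, 0x3D) = 0x38.

C0 = 0xBF, C1 = 0x38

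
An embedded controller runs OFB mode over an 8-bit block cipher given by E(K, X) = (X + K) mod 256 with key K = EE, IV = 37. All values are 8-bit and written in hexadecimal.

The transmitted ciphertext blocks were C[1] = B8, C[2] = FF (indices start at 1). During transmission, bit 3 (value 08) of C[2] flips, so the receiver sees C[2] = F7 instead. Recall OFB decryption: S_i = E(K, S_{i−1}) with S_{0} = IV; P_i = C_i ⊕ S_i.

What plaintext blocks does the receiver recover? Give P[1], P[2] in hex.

P[1] = 9D, P[2] = E4

Only C[2] changed, to F7. In OFB, a change in C_i flips the same bit in P_i only; the keystream is unaffected. Decrypting the received ciphertext:
P[1]: S = E(K, 37) = 25; B8 ⊕ 25 = 9D.
P[2]: S = E(K, 25) = 13; F7 ⊕ 13 = E4.
Blocks that differ from the original plaintext: P[2].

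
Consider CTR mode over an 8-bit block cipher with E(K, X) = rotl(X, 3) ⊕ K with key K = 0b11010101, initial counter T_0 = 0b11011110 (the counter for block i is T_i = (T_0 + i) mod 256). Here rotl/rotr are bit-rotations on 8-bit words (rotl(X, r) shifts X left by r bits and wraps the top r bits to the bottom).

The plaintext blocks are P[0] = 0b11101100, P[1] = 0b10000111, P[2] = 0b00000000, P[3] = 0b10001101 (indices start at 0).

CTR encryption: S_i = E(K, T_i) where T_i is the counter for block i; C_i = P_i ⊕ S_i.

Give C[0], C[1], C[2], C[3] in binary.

C[0] = 0b11001111, C[1] = 0b10101100, C[2] = 0b11010010, C[3] = 0b01010111

C[0]: T = 0b11011110, S = E(K, T) = 0b00100011; 0b11101100 ⊕ 0b00100011 = 0b11001111.
C[1]: T = 0b11011111, S = E(K, T) = 0b00101011; 0b10000111 ⊕ 0b00101011 = 0b10101100.
C[2]: T = 0b11100000, S = E(K, T) = 0b11010010; 0b00000000 ⊕ 0b11010010 = 0b11010010.
C[3]: T = 0b11100001, S = E(K, T) = 0b11011010; 0b10001101 ⊕ 0b11011010 = 0b01010111.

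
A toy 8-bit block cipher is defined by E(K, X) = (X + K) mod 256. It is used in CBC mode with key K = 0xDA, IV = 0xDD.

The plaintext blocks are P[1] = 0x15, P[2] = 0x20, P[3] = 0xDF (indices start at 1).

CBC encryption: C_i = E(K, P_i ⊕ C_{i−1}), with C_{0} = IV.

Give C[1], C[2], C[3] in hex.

C[1] = 0xA2, C[2] = 0x5C, C[3] = 0x5D

C[1]: P[1] ⊕ 0xDD = 0xC8; E(K, 0xC8) = 0xA2.
C[2]: P[2] ⊕ 0xA2 = 0x82; E(K, 0x82) = 0x5C.
C[3]: P[3] ⊕ 0x5C = 0x83; E(K, 0x83) = 0x5D.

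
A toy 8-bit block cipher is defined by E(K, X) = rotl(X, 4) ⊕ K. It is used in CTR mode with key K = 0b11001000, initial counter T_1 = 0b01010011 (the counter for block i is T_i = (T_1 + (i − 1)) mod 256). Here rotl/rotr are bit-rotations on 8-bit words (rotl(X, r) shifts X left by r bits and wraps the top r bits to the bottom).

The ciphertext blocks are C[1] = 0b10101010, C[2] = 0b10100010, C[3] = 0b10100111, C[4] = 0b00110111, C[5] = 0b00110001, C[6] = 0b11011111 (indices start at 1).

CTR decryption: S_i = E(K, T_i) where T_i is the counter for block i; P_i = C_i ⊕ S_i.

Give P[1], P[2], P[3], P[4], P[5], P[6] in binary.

P[1]: T = 0b01010011, S = E(K, T) = 0b11111101; 0b10101010 ⊕ 0b11111101 = 0b01010111.
P[2]: T = 0b01010100, S = E(K, T) = 0b10001101; 0b10100010 ⊕ 0b10001101 = 0b00101111.
P[3]: T = 0b01010101, S = E(K, T) = 0b10011101; 0b10100111 ⊕ 0b10011101 = 0b00111010.
P[4]: T = 0b01010110, S = E(K, T) = 0b10101101; 0b00110111 ⊕ 0b10101101 = 0b10011010.
P[5]: T = 0b01010111, S = E(K, T) = 0b10111101; 0b00110001 ⊕ 0b10111101 = 0b10001100.
P[6]: T = 0b01011000, S = E(K, T) = 0b01001101; 0b11011111 ⊕ 0b01001101 = 0b10010010.

P[1] = 0b01010111, P[2] = 0b00101111, P[3] = 0b00111010, P[4] = 0b10011010, P[5] = 0b10001100, P[6] = 0b10010010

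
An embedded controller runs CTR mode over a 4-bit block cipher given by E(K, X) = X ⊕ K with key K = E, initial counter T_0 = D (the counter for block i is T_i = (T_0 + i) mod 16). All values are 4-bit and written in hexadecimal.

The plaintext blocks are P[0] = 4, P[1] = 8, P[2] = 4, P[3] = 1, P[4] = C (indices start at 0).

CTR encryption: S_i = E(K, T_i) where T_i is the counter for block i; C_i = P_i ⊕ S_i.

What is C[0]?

C[0]: T = D, S = E(K, T) = 3; 4 ⊕ 3 = 7.

C[0] = 7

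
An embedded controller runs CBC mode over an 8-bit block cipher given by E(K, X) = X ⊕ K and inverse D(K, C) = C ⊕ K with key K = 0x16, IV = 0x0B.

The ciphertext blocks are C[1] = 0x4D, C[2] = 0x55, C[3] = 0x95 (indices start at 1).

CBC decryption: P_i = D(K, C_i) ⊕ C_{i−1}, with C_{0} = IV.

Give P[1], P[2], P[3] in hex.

P[1] = 0x50, P[2] = 0x0E, P[3] = 0xD6

P[1]: D(K, 0x4D) = 0x5B; 0x5B ⊕ 0x0B = 0x50.
P[2]: D(K, 0x55) = 0x43; 0x43 ⊕ 0x4D = 0x0E.
P[3]: D(K, 0x95) = 0x83; 0x83 ⊕ 0x55 = 0xD6.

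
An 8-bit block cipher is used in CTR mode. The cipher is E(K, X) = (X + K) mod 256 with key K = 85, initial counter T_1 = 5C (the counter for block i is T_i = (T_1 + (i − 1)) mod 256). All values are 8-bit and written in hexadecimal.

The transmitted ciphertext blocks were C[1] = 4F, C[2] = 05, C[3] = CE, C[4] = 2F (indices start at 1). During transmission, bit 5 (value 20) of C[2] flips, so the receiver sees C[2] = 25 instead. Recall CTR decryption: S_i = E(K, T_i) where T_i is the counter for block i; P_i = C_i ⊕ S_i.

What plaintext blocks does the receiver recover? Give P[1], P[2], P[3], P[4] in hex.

P[1] = AE, P[2] = C7, P[3] = 2D, P[4] = CB

Only C[2] changed, to 25. In CTR, a change in C_i flips the same bit in P_i only; the keystream is unaffected. Decrypting the received ciphertext:
P[1]: T = 5C, S = E(K, T) = E1; 4F ⊕ E1 = AE.
P[2]: T = 5D, S = E(K, T) = E2; 25 ⊕ E2 = C7.
P[3]: T = 5E, S = E(K, T) = E3; CE ⊕ E3 = 2D.
P[4]: T = 5F, S = E(K, T) = E4; 2F ⊕ E4 = CB.
Blocks that differ from the original plaintext: P[2].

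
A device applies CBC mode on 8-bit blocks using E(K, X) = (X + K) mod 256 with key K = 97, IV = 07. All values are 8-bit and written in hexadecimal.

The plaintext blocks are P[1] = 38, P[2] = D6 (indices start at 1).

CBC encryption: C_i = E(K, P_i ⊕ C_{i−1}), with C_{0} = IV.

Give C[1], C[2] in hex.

C[1] = D6, C[2] = 97

C[1]: P[1] ⊕ 07 = 3F; E(K, 3F) = D6.
C[2]: P[2] ⊕ D6 = 00; E(K, 00) = 97.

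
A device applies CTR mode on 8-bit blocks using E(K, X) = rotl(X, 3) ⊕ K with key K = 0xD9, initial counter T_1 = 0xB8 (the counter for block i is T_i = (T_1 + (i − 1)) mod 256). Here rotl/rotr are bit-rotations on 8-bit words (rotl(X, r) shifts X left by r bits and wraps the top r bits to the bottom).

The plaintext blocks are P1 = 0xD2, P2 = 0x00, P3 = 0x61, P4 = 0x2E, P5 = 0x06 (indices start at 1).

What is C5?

CTR encryption: S_i = E(K, T_i) where T_i is the counter for block i; C_i = P_i ⊕ S_i.
C1: T = 0xB8, S = E(K, T) = 0x1C; 0xD2 ⊕ 0x1C = 0xCE.
C2: T = 0xB9, S = E(K, T) = 0x14; 0x00 ⊕ 0x14 = 0x14.
C3: T = 0xBA, S = E(K, T) = 0x0C; 0x61 ⊕ 0x0C = 0x6D.
C4: T = 0xBB, S = E(K, T) = 0x04; 0x2E ⊕ 0x04 = 0x2A.
C5: T = 0xBC, S = E(K, T) = 0x3C; 0x06 ⊕ 0x3C = 0x3A.

C5 = 0x3A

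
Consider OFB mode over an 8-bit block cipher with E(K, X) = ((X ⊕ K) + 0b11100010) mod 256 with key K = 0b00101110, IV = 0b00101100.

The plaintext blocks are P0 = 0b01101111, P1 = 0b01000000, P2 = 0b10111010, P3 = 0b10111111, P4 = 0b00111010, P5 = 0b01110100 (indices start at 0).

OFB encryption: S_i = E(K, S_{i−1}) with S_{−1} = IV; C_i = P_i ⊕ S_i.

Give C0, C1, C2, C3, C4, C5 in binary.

C0 = 0b10001011, C1 = 0b11101100, C2 = 0b11011110, C3 = 0b10010011, C4 = 0b11011110, C5 = 0b11011000

C0: S = E(K, 0b00101100) = 0b11100100; 0b01101111 ⊕ 0b11100100 = 0b10001011.
C1: S = E(K, 0b11100100) = 0b10101100; 0b01000000 ⊕ 0b10101100 = 0b11101100.
C2: S = E(K, 0b10101100) = 0b01100100; 0b10111010 ⊕ 0b01100100 = 0b11011110.
C3: S = E(K, 0b01100100) = 0b00101100; 0b10111111 ⊕ 0b00101100 = 0b10010011.
C4: S = E(K, 0b00101100) = 0b11100100; 0b00111010 ⊕ 0b11100100 = 0b11011110.
C5: S = E(K, 0b11100100) = 0b10101100; 0b01110100 ⊕ 0b10101100 = 0b11011000.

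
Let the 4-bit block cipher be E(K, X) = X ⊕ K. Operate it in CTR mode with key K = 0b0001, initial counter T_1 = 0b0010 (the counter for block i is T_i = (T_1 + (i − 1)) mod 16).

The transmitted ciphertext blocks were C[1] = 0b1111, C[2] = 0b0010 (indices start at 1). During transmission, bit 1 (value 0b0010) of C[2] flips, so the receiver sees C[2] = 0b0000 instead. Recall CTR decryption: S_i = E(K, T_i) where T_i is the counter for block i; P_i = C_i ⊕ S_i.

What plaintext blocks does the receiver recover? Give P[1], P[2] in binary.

Only C[2] changed, to 0b0000. In CTR, a change in C_i flips the same bit in P_i only; the keystream is unaffected. Decrypting the received ciphertext:
P[1]: T = 0b0010, S = E(K, T) = 0b0011; 0b1111 ⊕ 0b0011 = 0b1100.
P[2]: T = 0b0011, S = E(K, T) = 0b0010; 0b0000 ⊕ 0b0010 = 0b0010.
Blocks that differ from the original plaintext: P[2].

P[1] = 0b1100, P[2] = 0b0010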